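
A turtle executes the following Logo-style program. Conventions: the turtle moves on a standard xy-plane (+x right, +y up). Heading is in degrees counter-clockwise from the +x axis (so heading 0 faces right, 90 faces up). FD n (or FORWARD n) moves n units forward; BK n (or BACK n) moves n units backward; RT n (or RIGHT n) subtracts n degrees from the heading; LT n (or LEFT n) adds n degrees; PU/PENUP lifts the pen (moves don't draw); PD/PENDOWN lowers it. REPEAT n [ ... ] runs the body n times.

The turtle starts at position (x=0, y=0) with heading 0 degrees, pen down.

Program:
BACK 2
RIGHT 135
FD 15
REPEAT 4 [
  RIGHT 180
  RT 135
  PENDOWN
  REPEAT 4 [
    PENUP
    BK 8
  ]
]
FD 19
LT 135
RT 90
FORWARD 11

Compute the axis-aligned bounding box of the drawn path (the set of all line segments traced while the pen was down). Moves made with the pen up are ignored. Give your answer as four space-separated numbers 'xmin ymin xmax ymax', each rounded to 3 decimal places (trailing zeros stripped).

Executing turtle program step by step:
Start: pos=(0,0), heading=0, pen down
BK 2: (0,0) -> (-2,0) [heading=0, draw]
RT 135: heading 0 -> 225
FD 15: (-2,0) -> (-12.607,-10.607) [heading=225, draw]
REPEAT 4 [
  -- iteration 1/4 --
  RT 180: heading 225 -> 45
  RT 135: heading 45 -> 270
  PD: pen down
  REPEAT 4 [
    -- iteration 1/4 --
    PU: pen up
    BK 8: (-12.607,-10.607) -> (-12.607,-2.607) [heading=270, move]
    -- iteration 2/4 --
    PU: pen up
    BK 8: (-12.607,-2.607) -> (-12.607,5.393) [heading=270, move]
    -- iteration 3/4 --
    PU: pen up
    BK 8: (-12.607,5.393) -> (-12.607,13.393) [heading=270, move]
    -- iteration 4/4 --
    PU: pen up
    BK 8: (-12.607,13.393) -> (-12.607,21.393) [heading=270, move]
  ]
  -- iteration 2/4 --
  RT 180: heading 270 -> 90
  RT 135: heading 90 -> 315
  PD: pen down
  REPEAT 4 [
    -- iteration 1/4 --
    PU: pen up
    BK 8: (-12.607,21.393) -> (-18.263,27.05) [heading=315, move]
    -- iteration 2/4 --
    PU: pen up
    BK 8: (-18.263,27.05) -> (-23.92,32.707) [heading=315, move]
    -- iteration 3/4 --
    PU: pen up
    BK 8: (-23.92,32.707) -> (-29.577,38.364) [heading=315, move]
    -- iteration 4/4 --
    PU: pen up
    BK 8: (-29.577,38.364) -> (-35.234,44.021) [heading=315, move]
  ]
  -- iteration 3/4 --
  RT 180: heading 315 -> 135
  RT 135: heading 135 -> 0
  PD: pen down
  REPEAT 4 [
    -- iteration 1/4 --
    PU: pen up
    BK 8: (-35.234,44.021) -> (-43.234,44.021) [heading=0, move]
    -- iteration 2/4 --
    PU: pen up
    BK 8: (-43.234,44.021) -> (-51.234,44.021) [heading=0, move]
    -- iteration 3/4 --
    PU: pen up
    BK 8: (-51.234,44.021) -> (-59.234,44.021) [heading=0, move]
    -- iteration 4/4 --
    PU: pen up
    BK 8: (-59.234,44.021) -> (-67.234,44.021) [heading=0, move]
  ]
  -- iteration 4/4 --
  RT 180: heading 0 -> 180
  RT 135: heading 180 -> 45
  PD: pen down
  REPEAT 4 [
    -- iteration 1/4 --
    PU: pen up
    BK 8: (-67.234,44.021) -> (-72.891,38.364) [heading=45, move]
    -- iteration 2/4 --
    PU: pen up
    BK 8: (-72.891,38.364) -> (-78.548,32.707) [heading=45, move]
    -- iteration 3/4 --
    PU: pen up
    BK 8: (-78.548,32.707) -> (-84.205,27.05) [heading=45, move]
    -- iteration 4/4 --
    PU: pen up
    BK 8: (-84.205,27.05) -> (-89.861,21.393) [heading=45, move]
  ]
]
FD 19: (-89.861,21.393) -> (-76.426,34.828) [heading=45, move]
LT 135: heading 45 -> 180
RT 90: heading 180 -> 90
FD 11: (-76.426,34.828) -> (-76.426,45.828) [heading=90, move]
Final: pos=(-76.426,45.828), heading=90, 2 segment(s) drawn

Segment endpoints: x in {-12.607, -2, 0}, y in {-10.607, 0}
xmin=-12.607, ymin=-10.607, xmax=0, ymax=0

Answer: -12.607 -10.607 0 0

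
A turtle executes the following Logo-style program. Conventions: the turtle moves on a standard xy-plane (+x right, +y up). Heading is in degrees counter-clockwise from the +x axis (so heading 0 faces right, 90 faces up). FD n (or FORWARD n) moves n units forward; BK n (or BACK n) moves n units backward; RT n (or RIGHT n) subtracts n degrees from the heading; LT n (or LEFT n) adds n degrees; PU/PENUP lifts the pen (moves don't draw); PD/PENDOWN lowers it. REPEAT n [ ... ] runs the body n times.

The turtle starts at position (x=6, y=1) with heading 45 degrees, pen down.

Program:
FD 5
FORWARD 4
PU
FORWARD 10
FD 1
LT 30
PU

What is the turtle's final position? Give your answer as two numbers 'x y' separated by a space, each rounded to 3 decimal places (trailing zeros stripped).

Executing turtle program step by step:
Start: pos=(6,1), heading=45, pen down
FD 5: (6,1) -> (9.536,4.536) [heading=45, draw]
FD 4: (9.536,4.536) -> (12.364,7.364) [heading=45, draw]
PU: pen up
FD 10: (12.364,7.364) -> (19.435,14.435) [heading=45, move]
FD 1: (19.435,14.435) -> (20.142,15.142) [heading=45, move]
LT 30: heading 45 -> 75
PU: pen up
Final: pos=(20.142,15.142), heading=75, 2 segment(s) drawn

Answer: 20.142 15.142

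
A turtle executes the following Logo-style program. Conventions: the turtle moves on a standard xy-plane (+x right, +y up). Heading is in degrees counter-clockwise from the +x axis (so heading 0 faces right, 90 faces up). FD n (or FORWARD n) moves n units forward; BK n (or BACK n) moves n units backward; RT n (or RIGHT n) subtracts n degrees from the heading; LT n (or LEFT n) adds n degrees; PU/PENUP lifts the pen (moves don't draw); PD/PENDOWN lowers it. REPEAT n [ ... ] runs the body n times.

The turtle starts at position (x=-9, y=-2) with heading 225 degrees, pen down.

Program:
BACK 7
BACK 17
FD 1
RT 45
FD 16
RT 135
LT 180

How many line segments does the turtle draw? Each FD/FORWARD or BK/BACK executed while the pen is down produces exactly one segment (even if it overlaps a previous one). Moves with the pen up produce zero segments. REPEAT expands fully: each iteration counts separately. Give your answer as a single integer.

Answer: 4

Derivation:
Executing turtle program step by step:
Start: pos=(-9,-2), heading=225, pen down
BK 7: (-9,-2) -> (-4.05,2.95) [heading=225, draw]
BK 17: (-4.05,2.95) -> (7.971,14.971) [heading=225, draw]
FD 1: (7.971,14.971) -> (7.263,14.263) [heading=225, draw]
RT 45: heading 225 -> 180
FD 16: (7.263,14.263) -> (-8.737,14.263) [heading=180, draw]
RT 135: heading 180 -> 45
LT 180: heading 45 -> 225
Final: pos=(-8.737,14.263), heading=225, 4 segment(s) drawn
Segments drawn: 4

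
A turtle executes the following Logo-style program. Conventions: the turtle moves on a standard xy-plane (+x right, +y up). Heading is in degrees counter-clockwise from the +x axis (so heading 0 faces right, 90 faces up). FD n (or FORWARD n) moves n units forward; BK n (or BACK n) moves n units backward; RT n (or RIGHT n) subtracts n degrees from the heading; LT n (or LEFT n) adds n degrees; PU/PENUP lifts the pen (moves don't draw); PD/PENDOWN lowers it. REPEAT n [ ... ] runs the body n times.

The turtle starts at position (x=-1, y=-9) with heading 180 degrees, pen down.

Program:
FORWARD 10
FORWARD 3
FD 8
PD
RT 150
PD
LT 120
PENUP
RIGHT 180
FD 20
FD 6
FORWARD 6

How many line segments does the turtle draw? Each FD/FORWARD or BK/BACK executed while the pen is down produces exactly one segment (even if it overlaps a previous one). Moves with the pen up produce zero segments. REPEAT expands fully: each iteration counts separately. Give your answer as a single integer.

Executing turtle program step by step:
Start: pos=(-1,-9), heading=180, pen down
FD 10: (-1,-9) -> (-11,-9) [heading=180, draw]
FD 3: (-11,-9) -> (-14,-9) [heading=180, draw]
FD 8: (-14,-9) -> (-22,-9) [heading=180, draw]
PD: pen down
RT 150: heading 180 -> 30
PD: pen down
LT 120: heading 30 -> 150
PU: pen up
RT 180: heading 150 -> 330
FD 20: (-22,-9) -> (-4.679,-19) [heading=330, move]
FD 6: (-4.679,-19) -> (0.517,-22) [heading=330, move]
FD 6: (0.517,-22) -> (5.713,-25) [heading=330, move]
Final: pos=(5.713,-25), heading=330, 3 segment(s) drawn
Segments drawn: 3

Answer: 3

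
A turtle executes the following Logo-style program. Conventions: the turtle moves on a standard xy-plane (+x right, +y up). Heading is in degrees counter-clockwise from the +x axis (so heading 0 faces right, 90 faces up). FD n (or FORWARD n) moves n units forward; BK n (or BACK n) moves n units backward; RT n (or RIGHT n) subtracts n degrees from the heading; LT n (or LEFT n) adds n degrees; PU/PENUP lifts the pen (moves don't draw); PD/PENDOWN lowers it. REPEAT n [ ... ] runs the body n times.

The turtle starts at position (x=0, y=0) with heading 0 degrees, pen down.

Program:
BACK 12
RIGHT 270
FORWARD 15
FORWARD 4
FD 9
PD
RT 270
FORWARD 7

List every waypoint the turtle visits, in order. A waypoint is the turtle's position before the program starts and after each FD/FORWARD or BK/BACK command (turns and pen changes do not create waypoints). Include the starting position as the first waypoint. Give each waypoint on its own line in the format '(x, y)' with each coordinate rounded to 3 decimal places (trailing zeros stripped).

Answer: (0, 0)
(-12, 0)
(-12, 15)
(-12, 19)
(-12, 28)
(-19, 28)

Derivation:
Executing turtle program step by step:
Start: pos=(0,0), heading=0, pen down
BK 12: (0,0) -> (-12,0) [heading=0, draw]
RT 270: heading 0 -> 90
FD 15: (-12,0) -> (-12,15) [heading=90, draw]
FD 4: (-12,15) -> (-12,19) [heading=90, draw]
FD 9: (-12,19) -> (-12,28) [heading=90, draw]
PD: pen down
RT 270: heading 90 -> 180
FD 7: (-12,28) -> (-19,28) [heading=180, draw]
Final: pos=(-19,28), heading=180, 5 segment(s) drawn
Waypoints (6 total):
(0, 0)
(-12, 0)
(-12, 15)
(-12, 19)
(-12, 28)
(-19, 28)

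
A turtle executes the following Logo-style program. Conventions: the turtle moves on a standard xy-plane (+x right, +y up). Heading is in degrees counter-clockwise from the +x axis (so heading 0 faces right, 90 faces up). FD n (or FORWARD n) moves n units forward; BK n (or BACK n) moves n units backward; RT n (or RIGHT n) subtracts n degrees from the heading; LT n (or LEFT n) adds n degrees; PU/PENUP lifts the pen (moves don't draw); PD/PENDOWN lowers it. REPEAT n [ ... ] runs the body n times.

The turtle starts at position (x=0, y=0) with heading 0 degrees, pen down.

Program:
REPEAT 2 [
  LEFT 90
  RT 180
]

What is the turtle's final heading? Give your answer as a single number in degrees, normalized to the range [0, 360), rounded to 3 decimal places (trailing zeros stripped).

Answer: 180

Derivation:
Executing turtle program step by step:
Start: pos=(0,0), heading=0, pen down
REPEAT 2 [
  -- iteration 1/2 --
  LT 90: heading 0 -> 90
  RT 180: heading 90 -> 270
  -- iteration 2/2 --
  LT 90: heading 270 -> 0
  RT 180: heading 0 -> 180
]
Final: pos=(0,0), heading=180, 0 segment(s) drawn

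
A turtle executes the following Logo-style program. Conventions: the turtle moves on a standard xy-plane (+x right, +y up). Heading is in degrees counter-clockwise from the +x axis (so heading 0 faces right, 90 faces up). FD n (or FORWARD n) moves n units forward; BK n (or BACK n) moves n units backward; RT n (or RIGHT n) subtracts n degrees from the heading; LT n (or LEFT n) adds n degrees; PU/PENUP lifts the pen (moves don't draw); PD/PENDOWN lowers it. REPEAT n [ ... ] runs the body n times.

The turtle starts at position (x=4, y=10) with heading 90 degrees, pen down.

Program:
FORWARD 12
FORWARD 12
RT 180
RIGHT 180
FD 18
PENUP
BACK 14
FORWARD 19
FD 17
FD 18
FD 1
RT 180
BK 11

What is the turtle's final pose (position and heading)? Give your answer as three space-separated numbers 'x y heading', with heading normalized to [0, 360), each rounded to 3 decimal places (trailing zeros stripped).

Executing turtle program step by step:
Start: pos=(4,10), heading=90, pen down
FD 12: (4,10) -> (4,22) [heading=90, draw]
FD 12: (4,22) -> (4,34) [heading=90, draw]
RT 180: heading 90 -> 270
RT 180: heading 270 -> 90
FD 18: (4,34) -> (4,52) [heading=90, draw]
PU: pen up
BK 14: (4,52) -> (4,38) [heading=90, move]
FD 19: (4,38) -> (4,57) [heading=90, move]
FD 17: (4,57) -> (4,74) [heading=90, move]
FD 18: (4,74) -> (4,92) [heading=90, move]
FD 1: (4,92) -> (4,93) [heading=90, move]
RT 180: heading 90 -> 270
BK 11: (4,93) -> (4,104) [heading=270, move]
Final: pos=(4,104), heading=270, 3 segment(s) drawn

Answer: 4 104 270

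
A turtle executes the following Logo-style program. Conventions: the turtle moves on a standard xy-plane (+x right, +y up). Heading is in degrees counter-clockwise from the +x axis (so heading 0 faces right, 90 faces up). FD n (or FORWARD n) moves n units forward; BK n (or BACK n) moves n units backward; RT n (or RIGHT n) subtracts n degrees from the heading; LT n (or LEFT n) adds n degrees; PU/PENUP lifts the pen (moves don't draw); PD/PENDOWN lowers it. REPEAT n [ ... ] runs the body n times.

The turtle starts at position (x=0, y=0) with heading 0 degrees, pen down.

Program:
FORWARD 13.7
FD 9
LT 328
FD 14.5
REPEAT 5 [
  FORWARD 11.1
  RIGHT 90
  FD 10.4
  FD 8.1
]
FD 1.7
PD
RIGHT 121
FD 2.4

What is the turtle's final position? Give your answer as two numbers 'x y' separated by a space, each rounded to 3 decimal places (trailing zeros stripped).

Answer: 32.616 -28.558

Derivation:
Executing turtle program step by step:
Start: pos=(0,0), heading=0, pen down
FD 13.7: (0,0) -> (13.7,0) [heading=0, draw]
FD 9: (13.7,0) -> (22.7,0) [heading=0, draw]
LT 328: heading 0 -> 328
FD 14.5: (22.7,0) -> (34.997,-7.684) [heading=328, draw]
REPEAT 5 [
  -- iteration 1/5 --
  FD 11.1: (34.997,-7.684) -> (44.41,-13.566) [heading=328, draw]
  RT 90: heading 328 -> 238
  FD 10.4: (44.41,-13.566) -> (38.899,-22.386) [heading=238, draw]
  FD 8.1: (38.899,-22.386) -> (34.607,-29.255) [heading=238, draw]
  -- iteration 2/5 --
  FD 11.1: (34.607,-29.255) -> (28.724,-38.668) [heading=238, draw]
  RT 90: heading 238 -> 148
  FD 10.4: (28.724,-38.668) -> (19.905,-33.157) [heading=148, draw]
  FD 8.1: (19.905,-33.157) -> (13.036,-28.865) [heading=148, draw]
  -- iteration 3/5 --
  FD 11.1: (13.036,-28.865) -> (3.622,-22.983) [heading=148, draw]
  RT 90: heading 148 -> 58
  FD 10.4: (3.622,-22.983) -> (9.133,-14.163) [heading=58, draw]
  FD 8.1: (9.133,-14.163) -> (13.426,-7.294) [heading=58, draw]
  -- iteration 4/5 --
  FD 11.1: (13.426,-7.294) -> (19.308,2.12) [heading=58, draw]
  RT 90: heading 58 -> 328
  FD 10.4: (19.308,2.12) -> (28.128,-3.391) [heading=328, draw]
  FD 8.1: (28.128,-3.391) -> (34.997,-7.684) [heading=328, draw]
  -- iteration 5/5 --
  FD 11.1: (34.997,-7.684) -> (44.41,-13.566) [heading=328, draw]
  RT 90: heading 328 -> 238
  FD 10.4: (44.41,-13.566) -> (38.899,-22.386) [heading=238, draw]
  FD 8.1: (38.899,-22.386) -> (34.607,-29.255) [heading=238, draw]
]
FD 1.7: (34.607,-29.255) -> (33.706,-30.697) [heading=238, draw]
PD: pen down
RT 121: heading 238 -> 117
FD 2.4: (33.706,-30.697) -> (32.616,-28.558) [heading=117, draw]
Final: pos=(32.616,-28.558), heading=117, 20 segment(s) drawn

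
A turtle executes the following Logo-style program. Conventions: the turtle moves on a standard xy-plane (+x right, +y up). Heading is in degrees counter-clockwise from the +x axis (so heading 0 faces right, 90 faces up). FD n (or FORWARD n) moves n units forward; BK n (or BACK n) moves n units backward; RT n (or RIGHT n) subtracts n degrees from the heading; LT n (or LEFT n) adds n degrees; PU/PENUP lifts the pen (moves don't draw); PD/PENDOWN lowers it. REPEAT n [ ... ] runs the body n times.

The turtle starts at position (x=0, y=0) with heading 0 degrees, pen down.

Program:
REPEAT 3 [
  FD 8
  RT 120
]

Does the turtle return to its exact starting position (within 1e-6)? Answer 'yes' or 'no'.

Answer: yes

Derivation:
Executing turtle program step by step:
Start: pos=(0,0), heading=0, pen down
REPEAT 3 [
  -- iteration 1/3 --
  FD 8: (0,0) -> (8,0) [heading=0, draw]
  RT 120: heading 0 -> 240
  -- iteration 2/3 --
  FD 8: (8,0) -> (4,-6.928) [heading=240, draw]
  RT 120: heading 240 -> 120
  -- iteration 3/3 --
  FD 8: (4,-6.928) -> (0,0) [heading=120, draw]
  RT 120: heading 120 -> 0
]
Final: pos=(0,0), heading=0, 3 segment(s) drawn

Start position: (0, 0)
Final position: (0, 0)
Distance = 0; < 1e-6 -> CLOSED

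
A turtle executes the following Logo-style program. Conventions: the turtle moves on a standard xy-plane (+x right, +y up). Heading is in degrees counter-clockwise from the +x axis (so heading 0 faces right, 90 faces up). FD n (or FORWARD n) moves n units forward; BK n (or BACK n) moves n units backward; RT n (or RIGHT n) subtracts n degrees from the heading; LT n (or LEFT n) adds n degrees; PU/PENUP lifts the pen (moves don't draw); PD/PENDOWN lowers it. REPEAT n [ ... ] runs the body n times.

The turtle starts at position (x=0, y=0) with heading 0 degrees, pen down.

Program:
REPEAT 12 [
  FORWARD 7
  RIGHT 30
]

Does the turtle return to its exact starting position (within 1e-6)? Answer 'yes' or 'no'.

Executing turtle program step by step:
Start: pos=(0,0), heading=0, pen down
REPEAT 12 [
  -- iteration 1/12 --
  FD 7: (0,0) -> (7,0) [heading=0, draw]
  RT 30: heading 0 -> 330
  -- iteration 2/12 --
  FD 7: (7,0) -> (13.062,-3.5) [heading=330, draw]
  RT 30: heading 330 -> 300
  -- iteration 3/12 --
  FD 7: (13.062,-3.5) -> (16.562,-9.562) [heading=300, draw]
  RT 30: heading 300 -> 270
  -- iteration 4/12 --
  FD 7: (16.562,-9.562) -> (16.562,-16.562) [heading=270, draw]
  RT 30: heading 270 -> 240
  -- iteration 5/12 --
  FD 7: (16.562,-16.562) -> (13.062,-22.624) [heading=240, draw]
  RT 30: heading 240 -> 210
  -- iteration 6/12 --
  FD 7: (13.062,-22.624) -> (7,-26.124) [heading=210, draw]
  RT 30: heading 210 -> 180
  -- iteration 7/12 --
  FD 7: (7,-26.124) -> (0,-26.124) [heading=180, draw]
  RT 30: heading 180 -> 150
  -- iteration 8/12 --
  FD 7: (0,-26.124) -> (-6.062,-22.624) [heading=150, draw]
  RT 30: heading 150 -> 120
  -- iteration 9/12 --
  FD 7: (-6.062,-22.624) -> (-9.562,-16.562) [heading=120, draw]
  RT 30: heading 120 -> 90
  -- iteration 10/12 --
  FD 7: (-9.562,-16.562) -> (-9.562,-9.562) [heading=90, draw]
  RT 30: heading 90 -> 60
  -- iteration 11/12 --
  FD 7: (-9.562,-9.562) -> (-6.062,-3.5) [heading=60, draw]
  RT 30: heading 60 -> 30
  -- iteration 12/12 --
  FD 7: (-6.062,-3.5) -> (0,0) [heading=30, draw]
  RT 30: heading 30 -> 0
]
Final: pos=(0,0), heading=0, 12 segment(s) drawn

Start position: (0, 0)
Final position: (0, 0)
Distance = 0; < 1e-6 -> CLOSED

Answer: yes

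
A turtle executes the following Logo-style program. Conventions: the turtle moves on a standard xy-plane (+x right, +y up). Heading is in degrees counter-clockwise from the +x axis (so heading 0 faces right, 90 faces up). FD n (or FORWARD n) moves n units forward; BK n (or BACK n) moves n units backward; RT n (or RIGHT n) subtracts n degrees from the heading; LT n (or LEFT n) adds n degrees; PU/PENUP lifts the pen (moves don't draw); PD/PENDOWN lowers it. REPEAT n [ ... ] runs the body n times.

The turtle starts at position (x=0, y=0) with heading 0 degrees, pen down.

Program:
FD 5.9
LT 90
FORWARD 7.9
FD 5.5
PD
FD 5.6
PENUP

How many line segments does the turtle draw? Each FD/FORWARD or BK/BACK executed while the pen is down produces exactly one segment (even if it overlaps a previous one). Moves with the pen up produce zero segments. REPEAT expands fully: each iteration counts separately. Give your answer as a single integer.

Executing turtle program step by step:
Start: pos=(0,0), heading=0, pen down
FD 5.9: (0,0) -> (5.9,0) [heading=0, draw]
LT 90: heading 0 -> 90
FD 7.9: (5.9,0) -> (5.9,7.9) [heading=90, draw]
FD 5.5: (5.9,7.9) -> (5.9,13.4) [heading=90, draw]
PD: pen down
FD 5.6: (5.9,13.4) -> (5.9,19) [heading=90, draw]
PU: pen up
Final: pos=(5.9,19), heading=90, 4 segment(s) drawn
Segments drawn: 4

Answer: 4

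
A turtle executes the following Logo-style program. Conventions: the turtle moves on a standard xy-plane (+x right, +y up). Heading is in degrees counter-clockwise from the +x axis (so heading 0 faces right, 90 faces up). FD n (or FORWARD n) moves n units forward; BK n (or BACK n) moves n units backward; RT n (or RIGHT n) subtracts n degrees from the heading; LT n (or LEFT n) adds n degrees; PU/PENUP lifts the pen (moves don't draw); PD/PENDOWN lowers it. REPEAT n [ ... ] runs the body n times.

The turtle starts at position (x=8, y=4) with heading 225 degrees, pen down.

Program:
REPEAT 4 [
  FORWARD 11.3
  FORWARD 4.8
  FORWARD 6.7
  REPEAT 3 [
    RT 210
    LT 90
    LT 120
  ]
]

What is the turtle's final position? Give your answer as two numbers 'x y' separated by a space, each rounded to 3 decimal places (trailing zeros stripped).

Answer: -56.488 -60.488

Derivation:
Executing turtle program step by step:
Start: pos=(8,4), heading=225, pen down
REPEAT 4 [
  -- iteration 1/4 --
  FD 11.3: (8,4) -> (0.01,-3.99) [heading=225, draw]
  FD 4.8: (0.01,-3.99) -> (-3.384,-7.384) [heading=225, draw]
  FD 6.7: (-3.384,-7.384) -> (-8.122,-12.122) [heading=225, draw]
  REPEAT 3 [
    -- iteration 1/3 --
    RT 210: heading 225 -> 15
    LT 90: heading 15 -> 105
    LT 120: heading 105 -> 225
    -- iteration 2/3 --
    RT 210: heading 225 -> 15
    LT 90: heading 15 -> 105
    LT 120: heading 105 -> 225
    -- iteration 3/3 --
    RT 210: heading 225 -> 15
    LT 90: heading 15 -> 105
    LT 120: heading 105 -> 225
  ]
  -- iteration 2/4 --
  FD 11.3: (-8.122,-12.122) -> (-16.112,-20.112) [heading=225, draw]
  FD 4.8: (-16.112,-20.112) -> (-19.506,-23.506) [heading=225, draw]
  FD 6.7: (-19.506,-23.506) -> (-24.244,-28.244) [heading=225, draw]
  REPEAT 3 [
    -- iteration 1/3 --
    RT 210: heading 225 -> 15
    LT 90: heading 15 -> 105
    LT 120: heading 105 -> 225
    -- iteration 2/3 --
    RT 210: heading 225 -> 15
    LT 90: heading 15 -> 105
    LT 120: heading 105 -> 225
    -- iteration 3/3 --
    RT 210: heading 225 -> 15
    LT 90: heading 15 -> 105
    LT 120: heading 105 -> 225
  ]
  -- iteration 3/4 --
  FD 11.3: (-24.244,-28.244) -> (-32.234,-36.234) [heading=225, draw]
  FD 4.8: (-32.234,-36.234) -> (-35.628,-39.628) [heading=225, draw]
  FD 6.7: (-35.628,-39.628) -> (-40.366,-44.366) [heading=225, draw]
  REPEAT 3 [
    -- iteration 1/3 --
    RT 210: heading 225 -> 15
    LT 90: heading 15 -> 105
    LT 120: heading 105 -> 225
    -- iteration 2/3 --
    RT 210: heading 225 -> 15
    LT 90: heading 15 -> 105
    LT 120: heading 105 -> 225
    -- iteration 3/3 --
    RT 210: heading 225 -> 15
    LT 90: heading 15 -> 105
    LT 120: heading 105 -> 225
  ]
  -- iteration 4/4 --
  FD 11.3: (-40.366,-44.366) -> (-48.356,-52.356) [heading=225, draw]
  FD 4.8: (-48.356,-52.356) -> (-51.751,-55.751) [heading=225, draw]
  FD 6.7: (-51.751,-55.751) -> (-56.488,-60.488) [heading=225, draw]
  REPEAT 3 [
    -- iteration 1/3 --
    RT 210: heading 225 -> 15
    LT 90: heading 15 -> 105
    LT 120: heading 105 -> 225
    -- iteration 2/3 --
    RT 210: heading 225 -> 15
    LT 90: heading 15 -> 105
    LT 120: heading 105 -> 225
    -- iteration 3/3 --
    RT 210: heading 225 -> 15
    LT 90: heading 15 -> 105
    LT 120: heading 105 -> 225
  ]
]
Final: pos=(-56.488,-60.488), heading=225, 12 segment(s) drawn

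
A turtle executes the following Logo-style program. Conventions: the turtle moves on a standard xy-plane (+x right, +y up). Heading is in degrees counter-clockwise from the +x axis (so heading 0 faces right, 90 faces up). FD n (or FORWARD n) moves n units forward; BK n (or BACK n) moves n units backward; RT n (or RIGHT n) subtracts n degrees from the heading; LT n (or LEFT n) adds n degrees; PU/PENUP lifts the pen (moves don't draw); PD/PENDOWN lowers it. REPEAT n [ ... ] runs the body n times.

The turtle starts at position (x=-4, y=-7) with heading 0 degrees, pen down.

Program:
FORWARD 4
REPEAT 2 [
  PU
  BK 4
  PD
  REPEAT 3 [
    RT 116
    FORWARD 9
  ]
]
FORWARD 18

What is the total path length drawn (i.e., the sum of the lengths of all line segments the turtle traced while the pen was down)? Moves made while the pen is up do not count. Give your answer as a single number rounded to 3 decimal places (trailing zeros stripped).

Executing turtle program step by step:
Start: pos=(-4,-7), heading=0, pen down
FD 4: (-4,-7) -> (0,-7) [heading=0, draw]
REPEAT 2 [
  -- iteration 1/2 --
  PU: pen up
  BK 4: (0,-7) -> (-4,-7) [heading=0, move]
  PD: pen down
  REPEAT 3 [
    -- iteration 1/3 --
    RT 116: heading 0 -> 244
    FD 9: (-4,-7) -> (-7.945,-15.089) [heading=244, draw]
    -- iteration 2/3 --
    RT 116: heading 244 -> 128
    FD 9: (-7.945,-15.089) -> (-13.486,-7.997) [heading=128, draw]
    -- iteration 3/3 --
    RT 116: heading 128 -> 12
    FD 9: (-13.486,-7.997) -> (-4.683,-6.126) [heading=12, draw]
  ]
  -- iteration 2/2 --
  PU: pen up
  BK 4: (-4.683,-6.126) -> (-8.596,-6.957) [heading=12, move]
  PD: pen down
  REPEAT 3 [
    -- iteration 1/3 --
    RT 116: heading 12 -> 256
    FD 9: (-8.596,-6.957) -> (-10.773,-15.69) [heading=256, draw]
    -- iteration 2/3 --
    RT 116: heading 256 -> 140
    FD 9: (-10.773,-15.69) -> (-17.667,-9.905) [heading=140, draw]
    -- iteration 3/3 --
    RT 116: heading 140 -> 24
    FD 9: (-17.667,-9.905) -> (-9.445,-6.244) [heading=24, draw]
  ]
]
FD 18: (-9.445,-6.244) -> (6.998,1.077) [heading=24, draw]
Final: pos=(6.998,1.077), heading=24, 8 segment(s) drawn

Segment lengths:
  seg 1: (-4,-7) -> (0,-7), length = 4
  seg 2: (-4,-7) -> (-7.945,-15.089), length = 9
  seg 3: (-7.945,-15.089) -> (-13.486,-7.997), length = 9
  seg 4: (-13.486,-7.997) -> (-4.683,-6.126), length = 9
  seg 5: (-8.596,-6.957) -> (-10.773,-15.69), length = 9
  seg 6: (-10.773,-15.69) -> (-17.667,-9.905), length = 9
  seg 7: (-17.667,-9.905) -> (-9.445,-6.244), length = 9
  seg 8: (-9.445,-6.244) -> (6.998,1.077), length = 18
Total = 76

Answer: 76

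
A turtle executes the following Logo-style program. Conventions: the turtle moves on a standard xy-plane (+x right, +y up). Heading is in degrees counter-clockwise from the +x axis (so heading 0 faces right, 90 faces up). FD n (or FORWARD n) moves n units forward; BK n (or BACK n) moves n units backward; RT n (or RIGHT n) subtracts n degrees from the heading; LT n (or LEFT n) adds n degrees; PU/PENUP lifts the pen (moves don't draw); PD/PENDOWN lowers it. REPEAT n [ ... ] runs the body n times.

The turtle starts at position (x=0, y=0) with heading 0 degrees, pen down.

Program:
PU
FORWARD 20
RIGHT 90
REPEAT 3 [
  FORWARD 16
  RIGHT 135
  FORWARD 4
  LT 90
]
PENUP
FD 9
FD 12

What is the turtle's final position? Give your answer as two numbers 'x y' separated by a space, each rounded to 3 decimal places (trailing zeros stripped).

Answer: -22.163 -2.808

Derivation:
Executing turtle program step by step:
Start: pos=(0,0), heading=0, pen down
PU: pen up
FD 20: (0,0) -> (20,0) [heading=0, move]
RT 90: heading 0 -> 270
REPEAT 3 [
  -- iteration 1/3 --
  FD 16: (20,0) -> (20,-16) [heading=270, move]
  RT 135: heading 270 -> 135
  FD 4: (20,-16) -> (17.172,-13.172) [heading=135, move]
  LT 90: heading 135 -> 225
  -- iteration 2/3 --
  FD 16: (17.172,-13.172) -> (5.858,-24.485) [heading=225, move]
  RT 135: heading 225 -> 90
  FD 4: (5.858,-24.485) -> (5.858,-20.485) [heading=90, move]
  LT 90: heading 90 -> 180
  -- iteration 3/3 --
  FD 16: (5.858,-20.485) -> (-10.142,-20.485) [heading=180, move]
  RT 135: heading 180 -> 45
  FD 4: (-10.142,-20.485) -> (-7.314,-17.657) [heading=45, move]
  LT 90: heading 45 -> 135
]
PU: pen up
FD 9: (-7.314,-17.657) -> (-13.678,-11.293) [heading=135, move]
FD 12: (-13.678,-11.293) -> (-22.163,-2.808) [heading=135, move]
Final: pos=(-22.163,-2.808), heading=135, 0 segment(s) drawn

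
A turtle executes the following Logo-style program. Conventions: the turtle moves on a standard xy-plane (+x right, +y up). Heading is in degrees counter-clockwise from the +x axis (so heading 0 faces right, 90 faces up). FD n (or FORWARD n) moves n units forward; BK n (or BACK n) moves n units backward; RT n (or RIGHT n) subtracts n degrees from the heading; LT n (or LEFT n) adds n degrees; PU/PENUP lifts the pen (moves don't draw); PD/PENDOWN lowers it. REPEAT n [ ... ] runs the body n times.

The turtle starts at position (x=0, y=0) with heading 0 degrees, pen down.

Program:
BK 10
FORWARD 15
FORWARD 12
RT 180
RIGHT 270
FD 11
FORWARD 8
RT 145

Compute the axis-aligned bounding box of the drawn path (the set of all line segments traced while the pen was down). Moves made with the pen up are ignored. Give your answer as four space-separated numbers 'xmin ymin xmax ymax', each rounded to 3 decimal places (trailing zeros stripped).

Answer: -10 -19 17 0

Derivation:
Executing turtle program step by step:
Start: pos=(0,0), heading=0, pen down
BK 10: (0,0) -> (-10,0) [heading=0, draw]
FD 15: (-10,0) -> (5,0) [heading=0, draw]
FD 12: (5,0) -> (17,0) [heading=0, draw]
RT 180: heading 0 -> 180
RT 270: heading 180 -> 270
FD 11: (17,0) -> (17,-11) [heading=270, draw]
FD 8: (17,-11) -> (17,-19) [heading=270, draw]
RT 145: heading 270 -> 125
Final: pos=(17,-19), heading=125, 5 segment(s) drawn

Segment endpoints: x in {-10, 0, 5, 17, 17, 17}, y in {-19, -11, 0}
xmin=-10, ymin=-19, xmax=17, ymax=0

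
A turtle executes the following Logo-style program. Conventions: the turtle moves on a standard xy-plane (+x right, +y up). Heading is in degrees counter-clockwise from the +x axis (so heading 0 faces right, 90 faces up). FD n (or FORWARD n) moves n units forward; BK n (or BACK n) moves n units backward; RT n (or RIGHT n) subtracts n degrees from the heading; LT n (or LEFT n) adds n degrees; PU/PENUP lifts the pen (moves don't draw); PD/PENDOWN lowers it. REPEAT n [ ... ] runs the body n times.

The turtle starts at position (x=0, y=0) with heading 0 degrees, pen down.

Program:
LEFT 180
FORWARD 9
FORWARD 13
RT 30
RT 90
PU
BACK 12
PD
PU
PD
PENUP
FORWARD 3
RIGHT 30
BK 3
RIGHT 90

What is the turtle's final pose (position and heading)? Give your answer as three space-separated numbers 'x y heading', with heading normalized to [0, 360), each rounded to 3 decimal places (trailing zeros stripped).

Executing turtle program step by step:
Start: pos=(0,0), heading=0, pen down
LT 180: heading 0 -> 180
FD 9: (0,0) -> (-9,0) [heading=180, draw]
FD 13: (-9,0) -> (-22,0) [heading=180, draw]
RT 30: heading 180 -> 150
RT 90: heading 150 -> 60
PU: pen up
BK 12: (-22,0) -> (-28,-10.392) [heading=60, move]
PD: pen down
PU: pen up
PD: pen down
PU: pen up
FD 3: (-28,-10.392) -> (-26.5,-7.794) [heading=60, move]
RT 30: heading 60 -> 30
BK 3: (-26.5,-7.794) -> (-29.098,-9.294) [heading=30, move]
RT 90: heading 30 -> 300
Final: pos=(-29.098,-9.294), heading=300, 2 segment(s) drawn

Answer: -29.098 -9.294 300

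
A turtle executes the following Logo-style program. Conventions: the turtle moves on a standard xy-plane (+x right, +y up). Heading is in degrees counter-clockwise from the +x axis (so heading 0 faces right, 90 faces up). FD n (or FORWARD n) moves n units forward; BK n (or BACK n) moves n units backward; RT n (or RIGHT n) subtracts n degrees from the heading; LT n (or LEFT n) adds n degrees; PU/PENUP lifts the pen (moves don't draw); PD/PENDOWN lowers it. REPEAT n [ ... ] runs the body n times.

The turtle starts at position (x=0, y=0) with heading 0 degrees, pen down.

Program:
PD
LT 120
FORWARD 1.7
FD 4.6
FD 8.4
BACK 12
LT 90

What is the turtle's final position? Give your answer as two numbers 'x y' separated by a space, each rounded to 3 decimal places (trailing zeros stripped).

Answer: -1.35 2.338

Derivation:
Executing turtle program step by step:
Start: pos=(0,0), heading=0, pen down
PD: pen down
LT 120: heading 0 -> 120
FD 1.7: (0,0) -> (-0.85,1.472) [heading=120, draw]
FD 4.6: (-0.85,1.472) -> (-3.15,5.456) [heading=120, draw]
FD 8.4: (-3.15,5.456) -> (-7.35,12.731) [heading=120, draw]
BK 12: (-7.35,12.731) -> (-1.35,2.338) [heading=120, draw]
LT 90: heading 120 -> 210
Final: pos=(-1.35,2.338), heading=210, 4 segment(s) drawn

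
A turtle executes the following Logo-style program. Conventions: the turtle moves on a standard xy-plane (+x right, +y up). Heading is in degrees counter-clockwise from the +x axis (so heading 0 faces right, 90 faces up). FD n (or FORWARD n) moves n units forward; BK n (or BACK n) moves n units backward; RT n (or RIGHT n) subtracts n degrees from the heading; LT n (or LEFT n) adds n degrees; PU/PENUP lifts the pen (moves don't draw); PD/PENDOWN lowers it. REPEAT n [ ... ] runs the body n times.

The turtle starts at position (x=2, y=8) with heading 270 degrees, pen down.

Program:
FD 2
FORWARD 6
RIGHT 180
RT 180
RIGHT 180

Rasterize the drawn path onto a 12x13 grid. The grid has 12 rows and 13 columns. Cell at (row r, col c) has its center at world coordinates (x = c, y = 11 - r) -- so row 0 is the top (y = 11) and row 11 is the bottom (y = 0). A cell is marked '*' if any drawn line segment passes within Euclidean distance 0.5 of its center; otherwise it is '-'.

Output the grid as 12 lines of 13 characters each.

Answer: -------------
-------------
-------------
--*----------
--*----------
--*----------
--*----------
--*----------
--*----------
--*----------
--*----------
--*----------

Derivation:
Segment 0: (2,8) -> (2,6)
Segment 1: (2,6) -> (2,0)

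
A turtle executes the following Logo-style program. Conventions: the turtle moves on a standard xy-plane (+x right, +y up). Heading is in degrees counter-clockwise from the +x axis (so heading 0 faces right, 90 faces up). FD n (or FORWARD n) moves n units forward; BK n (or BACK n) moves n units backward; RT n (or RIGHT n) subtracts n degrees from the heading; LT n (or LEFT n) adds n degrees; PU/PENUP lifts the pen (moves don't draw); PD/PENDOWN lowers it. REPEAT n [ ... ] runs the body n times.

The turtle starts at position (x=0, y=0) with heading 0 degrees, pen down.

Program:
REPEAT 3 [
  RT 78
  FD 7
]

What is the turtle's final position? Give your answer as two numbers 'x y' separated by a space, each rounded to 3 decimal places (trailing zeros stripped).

Executing turtle program step by step:
Start: pos=(0,0), heading=0, pen down
REPEAT 3 [
  -- iteration 1/3 --
  RT 78: heading 0 -> 282
  FD 7: (0,0) -> (1.455,-6.847) [heading=282, draw]
  -- iteration 2/3 --
  RT 78: heading 282 -> 204
  FD 7: (1.455,-6.847) -> (-4.939,-9.694) [heading=204, draw]
  -- iteration 3/3 --
  RT 78: heading 204 -> 126
  FD 7: (-4.939,-9.694) -> (-9.054,-4.031) [heading=126, draw]
]
Final: pos=(-9.054,-4.031), heading=126, 3 segment(s) drawn

Answer: -9.054 -4.031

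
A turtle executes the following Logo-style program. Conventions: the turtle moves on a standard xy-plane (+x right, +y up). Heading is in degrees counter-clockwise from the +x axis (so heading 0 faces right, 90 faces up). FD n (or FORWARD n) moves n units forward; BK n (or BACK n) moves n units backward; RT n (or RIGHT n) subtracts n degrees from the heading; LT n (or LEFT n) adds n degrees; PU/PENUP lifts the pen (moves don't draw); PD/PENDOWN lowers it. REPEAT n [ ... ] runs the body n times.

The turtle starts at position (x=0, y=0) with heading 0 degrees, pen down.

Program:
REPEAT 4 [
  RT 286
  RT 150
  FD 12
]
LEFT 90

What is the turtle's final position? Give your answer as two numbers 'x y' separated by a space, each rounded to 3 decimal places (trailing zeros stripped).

Executing turtle program step by step:
Start: pos=(0,0), heading=0, pen down
REPEAT 4 [
  -- iteration 1/4 --
  RT 286: heading 0 -> 74
  RT 150: heading 74 -> 284
  FD 12: (0,0) -> (2.903,-11.644) [heading=284, draw]
  -- iteration 2/4 --
  RT 286: heading 284 -> 358
  RT 150: heading 358 -> 208
  FD 12: (2.903,-11.644) -> (-7.692,-17.277) [heading=208, draw]
  -- iteration 3/4 --
  RT 286: heading 208 -> 282
  RT 150: heading 282 -> 132
  FD 12: (-7.692,-17.277) -> (-15.722,-8.359) [heading=132, draw]
  -- iteration 4/4 --
  RT 286: heading 132 -> 206
  RT 150: heading 206 -> 56
  FD 12: (-15.722,-8.359) -> (-9.012,1.589) [heading=56, draw]
]
LT 90: heading 56 -> 146
Final: pos=(-9.012,1.589), heading=146, 4 segment(s) drawn

Answer: -9.012 1.589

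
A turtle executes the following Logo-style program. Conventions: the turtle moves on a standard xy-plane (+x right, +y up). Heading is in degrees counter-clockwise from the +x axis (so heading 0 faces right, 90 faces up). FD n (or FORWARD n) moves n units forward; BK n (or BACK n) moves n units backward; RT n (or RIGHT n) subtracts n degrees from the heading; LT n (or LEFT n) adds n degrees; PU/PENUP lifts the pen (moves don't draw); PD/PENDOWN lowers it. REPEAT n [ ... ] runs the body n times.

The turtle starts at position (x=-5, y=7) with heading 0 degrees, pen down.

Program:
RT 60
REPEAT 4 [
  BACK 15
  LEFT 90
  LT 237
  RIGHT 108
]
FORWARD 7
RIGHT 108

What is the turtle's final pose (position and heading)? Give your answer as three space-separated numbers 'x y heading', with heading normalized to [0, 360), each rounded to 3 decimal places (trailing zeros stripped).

Answer: -5.324 29.521 348

Derivation:
Executing turtle program step by step:
Start: pos=(-5,7), heading=0, pen down
RT 60: heading 0 -> 300
REPEAT 4 [
  -- iteration 1/4 --
  BK 15: (-5,7) -> (-12.5,19.99) [heading=300, draw]
  LT 90: heading 300 -> 30
  LT 237: heading 30 -> 267
  RT 108: heading 267 -> 159
  -- iteration 2/4 --
  BK 15: (-12.5,19.99) -> (1.504,14.615) [heading=159, draw]
  LT 90: heading 159 -> 249
  LT 237: heading 249 -> 126
  RT 108: heading 126 -> 18
  -- iteration 3/4 --
  BK 15: (1.504,14.615) -> (-12.762,9.98) [heading=18, draw]
  LT 90: heading 18 -> 108
  LT 237: heading 108 -> 345
  RT 108: heading 345 -> 237
  -- iteration 4/4 --
  BK 15: (-12.762,9.98) -> (-4.593,22.56) [heading=237, draw]
  LT 90: heading 237 -> 327
  LT 237: heading 327 -> 204
  RT 108: heading 204 -> 96
]
FD 7: (-4.593,22.56) -> (-5.324,29.521) [heading=96, draw]
RT 108: heading 96 -> 348
Final: pos=(-5.324,29.521), heading=348, 5 segment(s) drawn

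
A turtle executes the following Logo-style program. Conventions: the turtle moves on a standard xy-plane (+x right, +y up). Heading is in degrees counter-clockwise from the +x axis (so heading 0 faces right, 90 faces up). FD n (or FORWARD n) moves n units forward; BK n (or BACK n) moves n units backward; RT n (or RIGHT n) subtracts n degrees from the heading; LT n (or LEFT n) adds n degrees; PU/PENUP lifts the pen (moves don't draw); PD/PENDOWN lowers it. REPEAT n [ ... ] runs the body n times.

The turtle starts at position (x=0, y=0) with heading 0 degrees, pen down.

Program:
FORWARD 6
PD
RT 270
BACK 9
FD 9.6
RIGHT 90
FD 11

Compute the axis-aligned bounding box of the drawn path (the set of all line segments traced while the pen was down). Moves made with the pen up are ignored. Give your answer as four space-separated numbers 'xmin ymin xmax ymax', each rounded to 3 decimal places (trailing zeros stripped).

Executing turtle program step by step:
Start: pos=(0,0), heading=0, pen down
FD 6: (0,0) -> (6,0) [heading=0, draw]
PD: pen down
RT 270: heading 0 -> 90
BK 9: (6,0) -> (6,-9) [heading=90, draw]
FD 9.6: (6,-9) -> (6,0.6) [heading=90, draw]
RT 90: heading 90 -> 0
FD 11: (6,0.6) -> (17,0.6) [heading=0, draw]
Final: pos=(17,0.6), heading=0, 4 segment(s) drawn

Segment endpoints: x in {0, 6, 6, 17}, y in {-9, 0, 0.6, 0.6}
xmin=0, ymin=-9, xmax=17, ymax=0.6

Answer: 0 -9 17 0.6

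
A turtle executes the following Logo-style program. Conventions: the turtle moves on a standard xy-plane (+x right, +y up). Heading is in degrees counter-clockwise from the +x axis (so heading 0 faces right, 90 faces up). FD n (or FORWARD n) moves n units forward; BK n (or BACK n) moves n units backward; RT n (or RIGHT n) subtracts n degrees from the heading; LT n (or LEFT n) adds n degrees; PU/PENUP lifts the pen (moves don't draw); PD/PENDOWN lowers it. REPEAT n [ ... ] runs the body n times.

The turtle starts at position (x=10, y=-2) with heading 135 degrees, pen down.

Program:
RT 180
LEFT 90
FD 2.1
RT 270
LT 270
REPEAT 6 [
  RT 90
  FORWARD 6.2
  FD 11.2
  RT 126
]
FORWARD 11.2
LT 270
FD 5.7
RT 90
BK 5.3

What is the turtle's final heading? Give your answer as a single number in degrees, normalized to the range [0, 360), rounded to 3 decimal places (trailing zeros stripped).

Answer: 9

Derivation:
Executing turtle program step by step:
Start: pos=(10,-2), heading=135, pen down
RT 180: heading 135 -> 315
LT 90: heading 315 -> 45
FD 2.1: (10,-2) -> (11.485,-0.515) [heading=45, draw]
RT 270: heading 45 -> 135
LT 270: heading 135 -> 45
REPEAT 6 [
  -- iteration 1/6 --
  RT 90: heading 45 -> 315
  FD 6.2: (11.485,-0.515) -> (15.869,-4.899) [heading=315, draw]
  FD 11.2: (15.869,-4.899) -> (23.789,-12.819) [heading=315, draw]
  RT 126: heading 315 -> 189
  -- iteration 2/6 --
  RT 90: heading 189 -> 99
  FD 6.2: (23.789,-12.819) -> (22.819,-6.695) [heading=99, draw]
  FD 11.2: (22.819,-6.695) -> (21.067,4.367) [heading=99, draw]
  RT 126: heading 99 -> 333
  -- iteration 3/6 --
  RT 90: heading 333 -> 243
  FD 6.2: (21.067,4.367) -> (18.252,-1.157) [heading=243, draw]
  FD 11.2: (18.252,-1.157) -> (13.167,-11.136) [heading=243, draw]
  RT 126: heading 243 -> 117
  -- iteration 4/6 --
  RT 90: heading 117 -> 27
  FD 6.2: (13.167,-11.136) -> (18.691,-8.322) [heading=27, draw]
  FD 11.2: (18.691,-8.322) -> (28.671,-3.237) [heading=27, draw]
  RT 126: heading 27 -> 261
  -- iteration 5/6 --
  RT 90: heading 261 -> 171
  FD 6.2: (28.671,-3.237) -> (22.547,-2.267) [heading=171, draw]
  FD 11.2: (22.547,-2.267) -> (11.485,-0.515) [heading=171, draw]
  RT 126: heading 171 -> 45
  -- iteration 6/6 --
  RT 90: heading 45 -> 315
  FD 6.2: (11.485,-0.515) -> (15.869,-4.899) [heading=315, draw]
  FD 11.2: (15.869,-4.899) -> (23.789,-12.819) [heading=315, draw]
  RT 126: heading 315 -> 189
]
FD 11.2: (23.789,-12.819) -> (12.726,-14.571) [heading=189, draw]
LT 270: heading 189 -> 99
FD 5.7: (12.726,-14.571) -> (11.835,-8.941) [heading=99, draw]
RT 90: heading 99 -> 9
BK 5.3: (11.835,-8.941) -> (6.6,-9.77) [heading=9, draw]
Final: pos=(6.6,-9.77), heading=9, 16 segment(s) drawn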